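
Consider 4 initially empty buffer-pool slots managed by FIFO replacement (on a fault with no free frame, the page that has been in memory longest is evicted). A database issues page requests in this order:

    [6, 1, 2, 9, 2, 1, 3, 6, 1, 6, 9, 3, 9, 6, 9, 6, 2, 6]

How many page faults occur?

6 -> fault, frames {6}
1 -> fault, frames {6,1}
2 -> fault, frames {6,1,2}
9 -> fault, frames {6,1,2,9}
2 -> hit
1 -> hit
3 -> fault, evict 6, frames {1,2,9,3}
6 -> fault, evict 1, frames {2,9,3,6}
1 -> fault, evict 2, frames {9,3,6,1}
6 -> hit
9 -> hit
3 -> hit
9 -> hit
6 -> hit
9 -> hit
6 -> hit
2 -> fault, evict 9, frames {3,6,1,2}
6 -> hit
Page faults: 8.

8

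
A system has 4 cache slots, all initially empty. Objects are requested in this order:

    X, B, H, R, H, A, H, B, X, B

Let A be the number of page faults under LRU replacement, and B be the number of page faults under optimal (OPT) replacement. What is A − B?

1

Under LRU: F F F F . F . . F . → 6 faults.
Under OPT: F F F F . F . . . . → 5 faults.
A − B = 6 − 5 = 1.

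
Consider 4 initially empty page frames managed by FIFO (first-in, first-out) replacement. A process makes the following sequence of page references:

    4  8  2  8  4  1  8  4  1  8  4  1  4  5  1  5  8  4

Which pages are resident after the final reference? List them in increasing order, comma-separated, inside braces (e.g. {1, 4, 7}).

4: fault, frames {4}
8: fault, frames {4,8}
2: fault, frames {4,8,2}
8: hit
4: hit
1: fault, frames {4,8,2,1}
8: hit
4: hit
1: hit
8: hit
4: hit
1: hit
4: hit
5: fault, evict 4, frames {8,2,1,5}
1: hit
5: hit
8: hit
4: fault, evict 8, frames {2,1,5,4}

{1, 2, 4, 5}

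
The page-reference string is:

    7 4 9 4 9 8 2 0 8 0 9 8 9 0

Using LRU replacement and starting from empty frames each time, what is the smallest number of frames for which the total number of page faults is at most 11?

2

f=1: 14 faults
f=2: 10 faults
f=3: 7 faults
f=4: 6 faults
f=5: 6 faults
f=6: 6 faults
Smallest f with faults ≤ 11 is 2.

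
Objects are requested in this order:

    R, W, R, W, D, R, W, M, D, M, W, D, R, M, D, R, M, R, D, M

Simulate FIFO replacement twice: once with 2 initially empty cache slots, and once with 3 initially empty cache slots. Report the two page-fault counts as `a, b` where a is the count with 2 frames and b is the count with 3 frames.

14, 5

2 frames: F F . . F F F F F . F . F F F F F . F . → 14 faults.
3 frames: F F . . F . . F . . . . F . . . . . . . → 5 faults.
5 < 14: adding a frame reduced faults, as is typical.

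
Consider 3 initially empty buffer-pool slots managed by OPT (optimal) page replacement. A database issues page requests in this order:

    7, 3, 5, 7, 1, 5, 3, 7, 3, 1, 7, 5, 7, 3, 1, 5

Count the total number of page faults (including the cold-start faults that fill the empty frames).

7: fault, frames (7)
3: fault, frames (7 3)
5: fault, frames (7 3 5)
7: hit
1: fault, evict 7, frames (3 5 1)
5: hit
3: hit
7: fault, evict 5, frames (3 1 7)
3: hit
1: hit
7: hit
5: fault, evict 1, frames (3 7 5)
7: hit
3: hit
1: fault, evict 7, frames (3 5 1)
5: hit
Page faults: 7.

7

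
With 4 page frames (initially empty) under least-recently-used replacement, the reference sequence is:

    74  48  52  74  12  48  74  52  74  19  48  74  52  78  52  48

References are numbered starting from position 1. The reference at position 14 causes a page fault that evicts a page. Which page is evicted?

pos 1: 74 -> miss, frames (74)
pos 2: 48 -> miss, frames (74 48)
pos 3: 52 -> miss, frames (74 48 52)
pos 4: 74 -> hit
pos 5: 12 -> miss, frames (48 52 74 12)
pos 6: 48 -> hit
pos 7: 74 -> hit
pos 8: 52 -> hit
pos 9: 74 -> hit
pos 10: 19 -> miss, evict 12, frames (48 52 74 19)
pos 11: 48 -> hit
pos 12: 74 -> hit
pos 13: 52 -> hit
pos 14: 78 -> miss, evict 19, frames (48 74 52 78)
At position 14, page 19 is evicted.

19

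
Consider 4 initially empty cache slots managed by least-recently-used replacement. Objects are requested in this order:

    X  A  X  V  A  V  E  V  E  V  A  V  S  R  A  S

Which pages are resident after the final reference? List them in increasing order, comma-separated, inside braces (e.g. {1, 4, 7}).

{A, R, S, V}

X: fault, frames {X}
A: fault, frames {X,A}
X: hit
V: fault, frames {A,X,V}
A: hit
V: hit
E: fault, frames {X,A,V,E}
V: hit
E: hit
V: hit
A: hit
V: hit
S: fault, evict X, frames {E,A,V,S}
R: fault, evict E, frames {A,V,S,R}
A: hit
S: hit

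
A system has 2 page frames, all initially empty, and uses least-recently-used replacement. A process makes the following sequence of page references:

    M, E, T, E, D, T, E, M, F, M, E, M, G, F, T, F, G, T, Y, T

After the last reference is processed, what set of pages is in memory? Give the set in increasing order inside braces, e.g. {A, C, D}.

{T, Y}

M: miss, frames {M}
E: miss, frames {M,E}
T: miss, evict M, frames {E,T}
E: hit
D: miss, evict T, frames {E,D}
T: miss, evict E, frames {D,T}
E: miss, evict D, frames {T,E}
M: miss, evict T, frames {E,M}
F: miss, evict E, frames {M,F}
M: hit
E: miss, evict F, frames {M,E}
M: hit
G: miss, evict E, frames {M,G}
F: miss, evict M, frames {G,F}
T: miss, evict G, frames {F,T}
F: hit
G: miss, evict T, frames {F,G}
T: miss, evict F, frames {G,T}
Y: miss, evict G, frames {T,Y}
T: hit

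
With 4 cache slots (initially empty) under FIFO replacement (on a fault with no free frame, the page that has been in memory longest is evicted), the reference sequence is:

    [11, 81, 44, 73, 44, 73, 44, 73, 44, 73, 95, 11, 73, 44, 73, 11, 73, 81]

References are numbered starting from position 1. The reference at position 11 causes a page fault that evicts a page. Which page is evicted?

pos 1: 11 -> fault, frames {11}
pos 2: 81 -> fault, frames {11,81}
pos 3: 44 -> fault, frames {11,81,44}
pos 4: 73 -> fault, frames {11,81,44,73}
pos 5: 44 -> hit
pos 6: 73 -> hit
pos 7: 44 -> hit
pos 8: 73 -> hit
pos 9: 44 -> hit
pos 10: 73 -> hit
pos 11: 95 -> fault, evict 11, frames {81,44,73,95}
At position 11, page 11 is evicted.

11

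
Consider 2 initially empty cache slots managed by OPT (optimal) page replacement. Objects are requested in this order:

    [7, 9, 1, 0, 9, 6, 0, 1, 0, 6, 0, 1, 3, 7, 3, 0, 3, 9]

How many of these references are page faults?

7 → fault, frames (7)
9 → fault, frames (7 9)
1 → fault, evict 7, frames (9 1)
0 → fault, evict 1, frames (9 0)
9 → hit
6 → fault, evict 9, frames (0 6)
0 → hit
1 → fault, evict 6, frames (0 1)
0 → hit
6 → fault, evict 1, frames (0 6)
0 → hit
1 → fault, evict 6, frames (0 1)
3 → fault, evict 1, frames (0 3)
7 → fault, evict 0, frames (3 7)
3 → hit
0 → fault, evict 7, frames (3 0)
3 → hit
9 → fault, evict 0, frames (3 9)
Page faults: 12.

12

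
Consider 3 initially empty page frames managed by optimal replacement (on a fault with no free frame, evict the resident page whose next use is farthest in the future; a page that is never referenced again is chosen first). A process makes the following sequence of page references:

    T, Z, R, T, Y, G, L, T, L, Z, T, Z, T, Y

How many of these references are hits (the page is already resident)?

7

T: fault, frames [T]
Z: fault, frames [T, Z]
R: fault, frames [T, Z, R]
T: hit
Y: fault, evict R, frames [T, Z, Y]
G: fault, evict Y, frames [T, Z, G]
L: fault, evict G, frames [T, Z, L]
T: hit
L: hit
Z: hit
T: hit
Z: hit
T: hit
Y: fault, evict L, frames [T, Z, Y]
Hits: 7.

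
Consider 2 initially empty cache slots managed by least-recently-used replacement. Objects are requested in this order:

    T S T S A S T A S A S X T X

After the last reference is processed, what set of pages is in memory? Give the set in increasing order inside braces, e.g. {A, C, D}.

{T, X}

T → fault, frames [T]
S → fault, frames [T, S]
T → hit
S → hit
A → fault, evict T, frames [S, A]
S → hit
T → fault, evict A, frames [S, T]
A → fault, evict S, frames [T, A]
S → fault, evict T, frames [A, S]
A → hit
S → hit
X → fault, evict A, frames [S, X]
T → fault, evict S, frames [X, T]
X → hit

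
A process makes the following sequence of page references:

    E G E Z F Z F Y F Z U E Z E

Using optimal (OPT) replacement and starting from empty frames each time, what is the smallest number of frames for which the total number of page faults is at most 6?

f=1: 14 faults
f=2: 8 faults
f=3: 7 faults
f=4: 6 faults
f=5: 6 faults
f=6: 6 faults
Smallest f with faults ≤ 6 is 4.

4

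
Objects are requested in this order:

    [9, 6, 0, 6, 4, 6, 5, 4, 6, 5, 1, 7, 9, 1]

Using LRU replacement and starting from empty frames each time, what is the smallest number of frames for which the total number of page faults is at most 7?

f=1: 14 faults
f=2: 12 faults
f=3: 8 faults
f=4: 8 faults
f=5: 8 faults
f=6: 8 faults
f=7: 7 faults
Smallest f with faults ≤ 7 is 7.

7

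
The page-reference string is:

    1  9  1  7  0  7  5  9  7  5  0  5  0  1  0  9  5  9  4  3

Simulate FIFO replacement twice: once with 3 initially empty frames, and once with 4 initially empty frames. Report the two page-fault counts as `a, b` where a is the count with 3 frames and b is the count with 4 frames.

13, 9

3 frames: F F . F F . F F F . F F . F . F . . F F → 13 faults.
4 frames: F F . F F . F . . . . . . F . F . . F F → 9 faults.
9 < 13: adding a frame reduced faults, as is typical.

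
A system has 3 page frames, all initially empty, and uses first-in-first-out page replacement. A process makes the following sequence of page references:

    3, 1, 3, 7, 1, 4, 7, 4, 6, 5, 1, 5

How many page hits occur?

5

3: miss, frames (3)
1: miss, frames (3 1)
3: hit
7: miss, frames (3 1 7)
1: hit
4: miss, evict 3, frames (1 7 4)
7: hit
4: hit
6: miss, evict 1, frames (7 4 6)
5: miss, evict 7, frames (4 6 5)
1: miss, evict 4, frames (6 5 1)
5: hit
Hits: 5.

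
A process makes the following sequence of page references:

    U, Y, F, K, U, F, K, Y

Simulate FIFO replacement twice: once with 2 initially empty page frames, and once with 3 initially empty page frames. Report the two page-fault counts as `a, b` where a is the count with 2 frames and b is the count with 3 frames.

2 frames: F F F F F F F F → 8 faults.
3 frames: F F F F F . . F → 6 faults.
6 < 8: adding a frame reduced faults, as is typical.

8, 6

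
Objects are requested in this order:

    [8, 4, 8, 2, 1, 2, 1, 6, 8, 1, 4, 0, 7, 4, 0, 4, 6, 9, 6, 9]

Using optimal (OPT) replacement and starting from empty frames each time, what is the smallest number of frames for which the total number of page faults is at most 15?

f=1: 20 faults
f=2: 12 faults
f=3: 10 faults
f=4: 8 faults
f=5: 8 faults
f=6: 8 faults
f=7: 8 faults
f=8: 8 faults
Smallest f with faults ≤ 15 is 2.

2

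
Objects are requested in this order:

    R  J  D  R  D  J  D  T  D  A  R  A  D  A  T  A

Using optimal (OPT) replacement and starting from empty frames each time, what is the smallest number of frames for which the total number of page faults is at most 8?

3

f=1: 16 faults
f=2: 9 faults
f=3: 6 faults
f=4: 5 faults
f=5: 5 faults
Smallest f with faults ≤ 8 is 3.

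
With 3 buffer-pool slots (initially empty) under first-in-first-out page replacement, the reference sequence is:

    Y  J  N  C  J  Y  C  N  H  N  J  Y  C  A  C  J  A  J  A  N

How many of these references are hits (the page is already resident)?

Y: fault, frames [Y]
J: fault, frames [Y, J]
N: fault, frames [Y, J, N]
C: fault, evict Y, frames [J, N, C]
J: hit
Y: fault, evict J, frames [N, C, Y]
C: hit
N: hit
H: fault, evict N, frames [C, Y, H]
N: fault, evict C, frames [Y, H, N]
J: fault, evict Y, frames [H, N, J]
Y: fault, evict H, frames [N, J, Y]
C: fault, evict N, frames [J, Y, C]
A: fault, evict J, frames [Y, C, A]
C: hit
J: fault, evict Y, frames [C, A, J]
A: hit
J: hit
A: hit
N: fault, evict C, frames [A, J, N]
Hits: 7.

7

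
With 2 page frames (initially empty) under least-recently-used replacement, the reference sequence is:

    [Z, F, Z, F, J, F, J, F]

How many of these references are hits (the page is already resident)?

5

Z: miss, frames (Z)
F: miss, frames (Z F)
Z: hit
F: hit
J: miss, evict Z, frames (F J)
F: hit
J: hit
F: hit
Hits: 5.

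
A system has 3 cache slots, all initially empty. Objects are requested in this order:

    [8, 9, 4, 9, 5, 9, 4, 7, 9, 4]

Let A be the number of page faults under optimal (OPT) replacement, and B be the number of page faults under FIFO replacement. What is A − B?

Under OPT: F F F . F . . F . . → 5 faults.
Under FIFO: F F F . F . . F F F → 7 faults.
A − B = 5 − 7 = -2.

-2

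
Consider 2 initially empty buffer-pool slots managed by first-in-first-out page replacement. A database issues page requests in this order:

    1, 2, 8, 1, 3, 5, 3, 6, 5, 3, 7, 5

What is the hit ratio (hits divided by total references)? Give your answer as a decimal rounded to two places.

1 -> miss, frames (1)
2 -> miss, frames (1 2)
8 -> miss, evict 1, frames (2 8)
1 -> miss, evict 2, frames (8 1)
3 -> miss, evict 8, frames (1 3)
5 -> miss, evict 1, frames (3 5)
3 -> hit
6 -> miss, evict 3, frames (5 6)
5 -> hit
3 -> miss, evict 5, frames (6 3)
7 -> miss, evict 6, frames (3 7)
5 -> miss, evict 3, frames (7 5)
Hits: 2 of 12 references → 2/12 = 0.1667.

0.17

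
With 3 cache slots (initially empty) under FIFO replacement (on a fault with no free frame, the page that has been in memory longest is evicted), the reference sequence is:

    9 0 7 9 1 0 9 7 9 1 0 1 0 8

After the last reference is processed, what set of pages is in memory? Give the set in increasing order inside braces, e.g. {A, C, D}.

{0, 8, 9}

9: fault, frames [9]
0: fault, frames [9, 0]
7: fault, frames [9, 0, 7]
9: hit
1: fault, evict 9, frames [0, 7, 1]
0: hit
9: fault, evict 0, frames [7, 1, 9]
7: hit
9: hit
1: hit
0: fault, evict 7, frames [1, 9, 0]
1: hit
0: hit
8: fault, evict 1, frames [9, 0, 8]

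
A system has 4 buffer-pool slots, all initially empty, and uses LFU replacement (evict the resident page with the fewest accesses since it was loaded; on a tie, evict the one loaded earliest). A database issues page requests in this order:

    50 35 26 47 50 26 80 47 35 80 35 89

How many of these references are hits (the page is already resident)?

50 → miss, frames (50)
35 → miss, frames (50 35)
26 → miss, frames (50 35 26)
47 → miss, frames (50 35 26 47)
50 → hit
26 → hit
80 → miss, evict 35, frames (50 26 47 80)
47 → hit
35 → miss, evict 80, frames (50 26 47 35)
80 → miss, evict 35, frames (50 26 47 80)
35 → miss, evict 80, frames (50 26 47 35)
89 → miss, evict 35, frames (50 26 47 89)
Hits: 3.

3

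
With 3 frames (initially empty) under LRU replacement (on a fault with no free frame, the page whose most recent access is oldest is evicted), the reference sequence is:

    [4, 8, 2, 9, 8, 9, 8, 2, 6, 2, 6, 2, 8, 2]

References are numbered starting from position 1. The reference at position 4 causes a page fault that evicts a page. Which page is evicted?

pos 1: 4: miss, frames [4]
pos 2: 8: miss, frames [4, 8]
pos 3: 2: miss, frames [4, 8, 2]
pos 4: 9: miss, evict 4, frames [8, 2, 9]
At position 4, page 4 is evicted.

4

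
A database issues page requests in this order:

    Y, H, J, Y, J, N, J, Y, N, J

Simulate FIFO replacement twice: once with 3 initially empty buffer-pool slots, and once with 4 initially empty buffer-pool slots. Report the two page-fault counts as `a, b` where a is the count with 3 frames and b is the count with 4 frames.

5, 4

3 frames: F F F . . F . F . . → 5 faults.
4 frames: F F F . . F . . . . → 4 faults.
4 < 5: adding a frame reduced faults, as is typical.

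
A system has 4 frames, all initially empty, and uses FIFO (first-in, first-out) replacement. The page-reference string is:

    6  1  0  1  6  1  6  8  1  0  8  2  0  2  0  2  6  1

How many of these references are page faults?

7

6: miss, frames (6)
1: miss, frames (6 1)
0: miss, frames (6 1 0)
1: hit
6: hit
1: hit
6: hit
8: miss, frames (6 1 0 8)
1: hit
0: hit
8: hit
2: miss, evict 6, frames (1 0 8 2)
0: hit
2: hit
0: hit
2: hit
6: miss, evict 1, frames (0 8 2 6)
1: miss, evict 0, frames (8 2 6 1)
Page faults: 7.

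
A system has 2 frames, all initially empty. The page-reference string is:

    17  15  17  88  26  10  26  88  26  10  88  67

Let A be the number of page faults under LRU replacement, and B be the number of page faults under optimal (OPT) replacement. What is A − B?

1

Under LRU: F F . F F F . F . F F F → 9 faults.
Under OPT: F F . F F F . F . F . F → 8 faults.
A − B = 9 − 8 = 1.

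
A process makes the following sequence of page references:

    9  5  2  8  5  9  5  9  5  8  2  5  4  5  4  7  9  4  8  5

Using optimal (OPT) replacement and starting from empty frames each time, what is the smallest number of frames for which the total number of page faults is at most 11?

f=1: 20 faults
f=2: 12 faults
f=3: 9 faults
f=4: 7 faults
f=5: 6 faults
f=6: 6 faults
Smallest f with faults ≤ 11 is 3.

3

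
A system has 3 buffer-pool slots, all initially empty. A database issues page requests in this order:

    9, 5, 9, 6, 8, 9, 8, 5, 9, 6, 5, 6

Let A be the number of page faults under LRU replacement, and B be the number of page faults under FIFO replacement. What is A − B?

Under LRU: F F . F F . . F . F . . → 6 faults.
Under FIFO: F F . F F F . F . F . . → 7 faults.
A − B = 6 − 7 = -1.

-1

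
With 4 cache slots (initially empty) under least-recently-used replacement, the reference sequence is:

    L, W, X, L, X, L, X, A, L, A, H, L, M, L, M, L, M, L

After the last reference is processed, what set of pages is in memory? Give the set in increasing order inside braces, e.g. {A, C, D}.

L -> fault, frames {L}
W -> fault, frames {L,W}
X -> fault, frames {L,W,X}
L -> hit
X -> hit
L -> hit
X -> hit
A -> fault, frames {W,L,X,A}
L -> hit
A -> hit
H -> fault, evict W, frames {X,L,A,H}
L -> hit
M -> fault, evict X, frames {A,H,L,M}
L -> hit
M -> hit
L -> hit
M -> hit
L -> hit

{A, H, L, M}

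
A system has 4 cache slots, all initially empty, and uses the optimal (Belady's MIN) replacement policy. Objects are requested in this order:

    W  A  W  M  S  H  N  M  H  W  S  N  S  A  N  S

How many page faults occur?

W → fault, frames (W)
A → fault, frames (W A)
W → hit
M → fault, frames (W A M)
S → fault, frames (W A M S)
H → fault, evict A, frames (W M S H)
N → fault, evict S, frames (W M H N)
M → hit
H → hit
W → hit
S → fault, evict H, frames (W M N S)
N → hit
S → hit
A → fault, evict M, frames (W N S A)
N → hit
S → hit
Page faults: 8.

8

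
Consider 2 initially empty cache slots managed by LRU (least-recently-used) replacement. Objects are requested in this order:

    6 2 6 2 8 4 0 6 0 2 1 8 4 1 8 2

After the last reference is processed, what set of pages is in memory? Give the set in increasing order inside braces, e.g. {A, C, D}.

{2, 8}

6: fault, frames (6)
2: fault, frames (6 2)
6: hit
2: hit
8: fault, evict 6, frames (2 8)
4: fault, evict 2, frames (8 4)
0: fault, evict 8, frames (4 0)
6: fault, evict 4, frames (0 6)
0: hit
2: fault, evict 6, frames (0 2)
1: fault, evict 0, frames (2 1)
8: fault, evict 2, frames (1 8)
4: fault, evict 1, frames (8 4)
1: fault, evict 8, frames (4 1)
8: fault, evict 4, frames (1 8)
2: fault, evict 1, frames (8 2)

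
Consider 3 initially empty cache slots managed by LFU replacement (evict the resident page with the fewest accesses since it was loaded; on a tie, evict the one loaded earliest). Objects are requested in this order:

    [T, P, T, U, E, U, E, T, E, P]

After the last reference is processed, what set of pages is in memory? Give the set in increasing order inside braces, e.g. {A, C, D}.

T: fault, frames [T]
P: fault, frames [T, P]
T: hit
U: fault, frames [T, P, U]
E: fault, evict P, frames [T, U, E]
U: hit
E: hit
T: hit
E: hit
P: fault, evict U, frames [T, E, P]

{E, P, T}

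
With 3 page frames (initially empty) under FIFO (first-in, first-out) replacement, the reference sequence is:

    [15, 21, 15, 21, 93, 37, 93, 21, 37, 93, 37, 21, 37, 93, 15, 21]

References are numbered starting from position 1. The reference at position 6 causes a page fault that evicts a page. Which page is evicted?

pos 1: 15 → miss, frames {15}
pos 2: 21 → miss, frames {15,21}
pos 3: 15 → hit
pos 4: 21 → hit
pos 5: 93 → miss, frames {15,21,93}
pos 6: 37 → miss, evict 15, frames {21,93,37}
At position 6, page 15 is evicted.

15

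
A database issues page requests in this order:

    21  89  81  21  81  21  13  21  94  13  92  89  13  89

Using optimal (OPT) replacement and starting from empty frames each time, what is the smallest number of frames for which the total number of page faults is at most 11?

f=1: 14 faults
f=2: 7 faults
f=3: 6 faults
f=4: 6 faults
f=5: 6 faults
f=6: 6 faults
Smallest f with faults ≤ 11 is 2.

2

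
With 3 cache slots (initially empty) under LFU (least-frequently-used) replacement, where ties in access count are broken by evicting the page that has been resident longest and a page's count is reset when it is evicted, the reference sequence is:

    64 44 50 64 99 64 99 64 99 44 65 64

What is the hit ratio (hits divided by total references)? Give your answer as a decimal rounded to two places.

64 → fault, frames [64]
44 → fault, frames [64, 44]
50 → fault, frames [64, 44, 50]
64 → hit
99 → fault, evict 44, frames [64, 50, 99]
64 → hit
99 → hit
64 → hit
99 → hit
44 → fault, evict 50, frames [64, 99, 44]
65 → fault, evict 44, frames [64, 99, 65]
64 → hit
Hits: 6 of 12 references → 6/12 = 0.5000.

0.50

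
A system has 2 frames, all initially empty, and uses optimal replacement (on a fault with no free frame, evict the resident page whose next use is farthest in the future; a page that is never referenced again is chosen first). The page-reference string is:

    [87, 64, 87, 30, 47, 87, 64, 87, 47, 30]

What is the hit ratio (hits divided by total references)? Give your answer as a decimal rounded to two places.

87 → fault, frames {87}
64 → fault, frames {87,64}
87 → hit
30 → fault, evict 64, frames {87,30}
47 → fault, evict 30, frames {87,47}
87 → hit
64 → fault, evict 47, frames {87,64}
87 → hit
47 → fault, evict 64, frames {87,47}
30 → fault, evict 47, frames {87,30}
Hits: 3 of 10 references → 3/10 = 0.3000.

0.30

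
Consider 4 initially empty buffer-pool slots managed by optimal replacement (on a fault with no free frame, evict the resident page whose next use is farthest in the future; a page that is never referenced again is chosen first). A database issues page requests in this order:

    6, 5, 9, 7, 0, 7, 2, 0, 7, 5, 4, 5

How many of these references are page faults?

7

6: fault, frames {6}
5: fault, frames {6,5}
9: fault, frames {6,5,9}
7: fault, frames {6,5,9,7}
0: fault, evict 9, frames {6,5,7,0}
7: hit
2: fault, evict 6, frames {5,7,0,2}
0: hit
7: hit
5: hit
4: fault, evict 2, frames {5,7,0,4}
5: hit
Page faults: 7.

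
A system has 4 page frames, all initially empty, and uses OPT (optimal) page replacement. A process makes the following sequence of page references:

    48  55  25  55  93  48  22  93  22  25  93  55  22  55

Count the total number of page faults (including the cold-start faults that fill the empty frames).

5

48 -> miss, frames {48}
55 -> miss, frames {48,55}
25 -> miss, frames {48,55,25}
55 -> hit
93 -> miss, frames {48,55,25,93}
48 -> hit
22 -> miss, evict 48, frames {55,25,93,22}
93 -> hit
22 -> hit
25 -> hit
93 -> hit
55 -> hit
22 -> hit
55 -> hit
Page faults: 5.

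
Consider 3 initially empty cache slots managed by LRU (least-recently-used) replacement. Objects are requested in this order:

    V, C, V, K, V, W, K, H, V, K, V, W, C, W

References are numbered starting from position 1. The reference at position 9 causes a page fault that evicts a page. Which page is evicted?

pos 1: V → fault, frames [V]
pos 2: C → fault, frames [V, C]
pos 3: V → hit
pos 4: K → fault, frames [C, V, K]
pos 5: V → hit
pos 6: W → fault, evict C, frames [K, V, W]
pos 7: K → hit
pos 8: H → fault, evict V, frames [W, K, H]
pos 9: V → fault, evict W, frames [K, H, V]
At position 9, page W is evicted.

W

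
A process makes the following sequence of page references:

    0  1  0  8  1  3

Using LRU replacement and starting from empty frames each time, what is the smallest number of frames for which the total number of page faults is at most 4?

3

f=1: 6 faults
f=2: 5 faults
f=3: 4 faults
f=4: 4 faults
Smallest f with faults ≤ 4 is 3.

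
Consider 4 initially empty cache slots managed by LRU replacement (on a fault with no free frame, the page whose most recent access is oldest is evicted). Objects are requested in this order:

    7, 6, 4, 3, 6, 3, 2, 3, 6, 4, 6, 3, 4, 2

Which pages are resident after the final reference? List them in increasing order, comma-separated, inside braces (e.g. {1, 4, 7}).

7 → miss, frames {7}
6 → miss, frames {7,6}
4 → miss, frames {7,6,4}
3 → miss, frames {7,6,4,3}
6 → hit
3 → hit
2 → miss, evict 7, frames {4,6,3,2}
3 → hit
6 → hit
4 → hit
6 → hit
3 → hit
4 → hit
2 → hit

{2, 3, 4, 6}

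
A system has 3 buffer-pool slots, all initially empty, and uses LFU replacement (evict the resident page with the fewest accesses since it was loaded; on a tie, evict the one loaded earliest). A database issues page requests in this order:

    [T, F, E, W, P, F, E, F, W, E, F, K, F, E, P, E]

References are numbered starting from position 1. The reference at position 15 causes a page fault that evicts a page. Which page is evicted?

pos 1: T → miss, frames {T}
pos 2: F → miss, frames {T,F}
pos 3: E → miss, frames {T,F,E}
pos 4: W → miss, evict T, frames {F,E,W}
pos 5: P → miss, evict F, frames {E,W,P}
pos 6: F → miss, evict E, frames {W,P,F}
pos 7: E → miss, evict W, frames {P,F,E}
pos 8: F → hit
pos 9: W → miss, evict P, frames {F,E,W}
pos 10: E → hit
pos 11: F → hit
pos 12: K → miss, evict W, frames {F,E,K}
pos 13: F → hit
pos 14: E → hit
pos 15: P → miss, evict K, frames {F,E,P}
At position 15, page K is evicted.

K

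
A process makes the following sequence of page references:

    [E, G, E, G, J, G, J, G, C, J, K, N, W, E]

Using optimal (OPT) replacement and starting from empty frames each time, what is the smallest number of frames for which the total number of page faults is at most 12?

2

f=1: 14 faults
f=2: 8 faults
f=3: 7 faults
f=4: 7 faults
f=5: 7 faults
f=6: 7 faults
f=7: 7 faults
Smallest f with faults ≤ 12 is 2.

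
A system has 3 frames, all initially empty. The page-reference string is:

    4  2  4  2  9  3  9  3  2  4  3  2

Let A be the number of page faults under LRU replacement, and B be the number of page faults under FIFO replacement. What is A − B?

Under LRU: F F . . F F . . . F . . → 5 faults.
Under FIFO: F F . . F F . . . F . F → 6 faults.
A − B = 5 − 6 = -1.

-1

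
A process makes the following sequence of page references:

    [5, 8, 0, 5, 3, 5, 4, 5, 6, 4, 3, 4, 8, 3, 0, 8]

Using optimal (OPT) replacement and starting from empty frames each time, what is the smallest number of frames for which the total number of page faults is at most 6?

5

f=1: 16 faults
f=2: 9 faults
f=3: 8 faults
f=4: 7 faults
f=5: 6 faults
f=6: 6 faults
Smallest f with faults ≤ 6 is 5.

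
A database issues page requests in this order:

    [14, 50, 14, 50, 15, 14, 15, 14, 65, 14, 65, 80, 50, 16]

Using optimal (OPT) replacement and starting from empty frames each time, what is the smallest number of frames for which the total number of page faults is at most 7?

f=1: 14 faults
f=2: 7 faults
f=3: 6 faults
f=4: 6 faults
f=5: 6 faults
f=6: 6 faults
Smallest f with faults ≤ 7 is 2.

2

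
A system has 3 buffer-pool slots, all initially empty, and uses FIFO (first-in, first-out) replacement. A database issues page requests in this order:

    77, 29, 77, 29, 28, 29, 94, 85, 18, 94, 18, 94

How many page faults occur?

6

77 → miss, frames {77}
29 → miss, frames {77,29}
77 → hit
29 → hit
28 → miss, frames {77,29,28}
29 → hit
94 → miss, evict 77, frames {29,28,94}
85 → miss, evict 29, frames {28,94,85}
18 → miss, evict 28, frames {94,85,18}
94 → hit
18 → hit
94 → hit
Page faults: 6.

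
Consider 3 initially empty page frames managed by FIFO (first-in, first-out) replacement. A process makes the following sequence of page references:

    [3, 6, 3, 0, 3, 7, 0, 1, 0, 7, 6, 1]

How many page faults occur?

6

3: fault, frames (3)
6: fault, frames (3 6)
3: hit
0: fault, frames (3 6 0)
3: hit
7: fault, evict 3, frames (6 0 7)
0: hit
1: fault, evict 6, frames (0 7 1)
0: hit
7: hit
6: fault, evict 0, frames (7 1 6)
1: hit
Page faults: 6.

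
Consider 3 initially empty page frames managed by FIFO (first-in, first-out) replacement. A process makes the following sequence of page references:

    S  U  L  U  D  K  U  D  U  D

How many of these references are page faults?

6

S -> fault, frames {S}
U -> fault, frames {S,U}
L -> fault, frames {S,U,L}
U -> hit
D -> fault, evict S, frames {U,L,D}
K -> fault, evict U, frames {L,D,K}
U -> fault, evict L, frames {D,K,U}
D -> hit
U -> hit
D -> hit
Page faults: 6.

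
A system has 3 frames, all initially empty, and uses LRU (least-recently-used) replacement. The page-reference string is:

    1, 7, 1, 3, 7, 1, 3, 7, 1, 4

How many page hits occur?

6

1 -> miss, frames {1}
7 -> miss, frames {1,7}
1 -> hit
3 -> miss, frames {7,1,3}
7 -> hit
1 -> hit
3 -> hit
7 -> hit
1 -> hit
4 -> miss, evict 3, frames {7,1,4}
Hits: 6.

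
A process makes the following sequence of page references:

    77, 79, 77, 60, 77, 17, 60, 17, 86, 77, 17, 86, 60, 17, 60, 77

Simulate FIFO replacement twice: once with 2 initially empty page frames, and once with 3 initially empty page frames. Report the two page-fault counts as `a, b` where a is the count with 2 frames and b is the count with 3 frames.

2 frames: F F . F F F F . F F F F F F . F → 13 faults.
3 frames: F F . F . F . . F F . . F F . . → 8 faults.
8 < 13: adding a frame reduced faults, as is typical.

13, 8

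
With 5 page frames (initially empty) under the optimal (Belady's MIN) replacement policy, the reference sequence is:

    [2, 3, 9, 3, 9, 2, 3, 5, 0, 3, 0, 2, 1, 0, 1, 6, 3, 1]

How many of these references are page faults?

2 -> fault, frames [2]
3 -> fault, frames [2, 3]
9 -> fault, frames [2, 3, 9]
3 -> hit
9 -> hit
2 -> hit
3 -> hit
5 -> fault, frames [2, 3, 9, 5]
0 -> fault, frames [2, 3, 9, 5, 0]
3 -> hit
0 -> hit
2 -> hit
1 -> fault, evict 5, frames [2, 3, 9, 0, 1]
0 -> hit
1 -> hit
6 -> fault, evict 0, frames [2, 3, 9, 1, 6]
3 -> hit
1 -> hit
Page faults: 7.

7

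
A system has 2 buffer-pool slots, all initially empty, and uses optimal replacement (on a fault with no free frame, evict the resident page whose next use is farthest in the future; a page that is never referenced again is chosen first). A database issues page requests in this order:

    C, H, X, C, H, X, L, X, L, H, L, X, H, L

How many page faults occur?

C: fault, frames (C)
H: fault, frames (C H)
X: fault, evict H, frames (C X)
C: hit
H: fault, evict C, frames (X H)
X: hit
L: fault, evict H, frames (X L)
X: hit
L: hit
H: fault, evict X, frames (L H)
L: hit
X: fault, evict L, frames (H X)
H: hit
L: fault, evict X, frames (H L)
Page faults: 8.

8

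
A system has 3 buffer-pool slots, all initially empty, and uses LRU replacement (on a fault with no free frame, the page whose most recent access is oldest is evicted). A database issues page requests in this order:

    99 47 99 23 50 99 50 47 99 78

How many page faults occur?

6

99: fault, frames {99}
47: fault, frames {99,47}
99: hit
23: fault, frames {47,99,23}
50: fault, evict 47, frames {99,23,50}
99: hit
50: hit
47: fault, evict 23, frames {99,50,47}
99: hit
78: fault, evict 50, frames {47,99,78}
Page faults: 6.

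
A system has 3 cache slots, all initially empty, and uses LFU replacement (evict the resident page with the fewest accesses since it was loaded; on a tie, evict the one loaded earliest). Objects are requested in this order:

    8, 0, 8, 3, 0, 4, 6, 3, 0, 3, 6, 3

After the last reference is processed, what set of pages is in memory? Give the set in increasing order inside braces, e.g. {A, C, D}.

{0, 3, 6}

8: fault, frames {8}
0: fault, frames {8,0}
8: hit
3: fault, frames {8,0,3}
0: hit
4: fault, evict 3, frames {8,0,4}
6: fault, evict 4, frames {8,0,6}
3: fault, evict 6, frames {8,0,3}
0: hit
3: hit
6: fault, evict 8, frames {0,3,6}
3: hit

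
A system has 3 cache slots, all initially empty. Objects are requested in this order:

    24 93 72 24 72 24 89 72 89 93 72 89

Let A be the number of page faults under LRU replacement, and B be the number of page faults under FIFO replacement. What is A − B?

1

Under LRU: F F F . . . F . . F . . → 5 faults.
Under FIFO: F F F . . . F . . . . . → 4 faults.
A − B = 5 − 4 = 1.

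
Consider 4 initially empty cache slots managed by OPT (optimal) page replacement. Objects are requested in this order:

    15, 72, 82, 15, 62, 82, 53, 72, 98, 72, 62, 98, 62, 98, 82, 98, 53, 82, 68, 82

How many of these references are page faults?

15: miss, frames (15)
72: miss, frames (15 72)
82: miss, frames (15 72 82)
15: hit
62: miss, frames (15 72 82 62)
82: hit
53: miss, evict 15, frames (72 82 62 53)
72: hit
98: miss, evict 53, frames (72 82 62 98)
72: hit
62: hit
98: hit
62: hit
98: hit
82: hit
98: hit
53: miss, evict 98, frames (72 82 62 53)
82: hit
68: miss, evict 53, frames (72 82 62 68)
82: hit
Page faults: 8.

8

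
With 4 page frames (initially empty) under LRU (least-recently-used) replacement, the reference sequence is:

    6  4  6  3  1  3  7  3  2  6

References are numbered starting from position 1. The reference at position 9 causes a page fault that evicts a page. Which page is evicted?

pos 1: 6: miss, frames {6}
pos 2: 4: miss, frames {6,4}
pos 3: 6: hit
pos 4: 3: miss, frames {4,6,3}
pos 5: 1: miss, frames {4,6,3,1}
pos 6: 3: hit
pos 7: 7: miss, evict 4, frames {6,1,3,7}
pos 8: 3: hit
pos 9: 2: miss, evict 6, frames {1,7,3,2}
At position 9, page 6 is evicted.

6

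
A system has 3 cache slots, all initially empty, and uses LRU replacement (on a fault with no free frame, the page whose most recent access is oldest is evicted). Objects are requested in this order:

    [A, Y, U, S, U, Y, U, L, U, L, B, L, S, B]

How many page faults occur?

7

A -> fault, frames (A)
Y -> fault, frames (A Y)
U -> fault, frames (A Y U)
S -> fault, evict A, frames (Y U S)
U -> hit
Y -> hit
U -> hit
L -> fault, evict S, frames (Y U L)
U -> hit
L -> hit
B -> fault, evict Y, frames (U L B)
L -> hit
S -> fault, evict U, frames (B L S)
B -> hit
Page faults: 7.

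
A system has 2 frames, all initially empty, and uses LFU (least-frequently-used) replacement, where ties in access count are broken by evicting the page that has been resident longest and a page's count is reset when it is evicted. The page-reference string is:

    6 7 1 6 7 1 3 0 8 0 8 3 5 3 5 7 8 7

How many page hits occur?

6: miss, frames (6)
7: miss, frames (6 7)
1: miss, evict 6, frames (7 1)
6: miss, evict 7, frames (1 6)
7: miss, evict 1, frames (6 7)
1: miss, evict 6, frames (7 1)
3: miss, evict 7, frames (1 3)
0: miss, evict 1, frames (3 0)
8: miss, evict 3, frames (0 8)
0: hit
8: hit
3: miss, evict 0, frames (8 3)
5: miss, evict 3, frames (8 5)
3: miss, evict 5, frames (8 3)
5: miss, evict 3, frames (8 5)
7: miss, evict 5, frames (8 7)
8: hit
7: hit
Hits: 4.

4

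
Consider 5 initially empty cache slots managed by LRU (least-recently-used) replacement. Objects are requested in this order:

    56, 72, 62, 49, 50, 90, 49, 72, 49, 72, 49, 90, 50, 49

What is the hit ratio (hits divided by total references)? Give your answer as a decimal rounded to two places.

0.57

56: fault, frames [56]
72: fault, frames [56, 72]
62: fault, frames [56, 72, 62]
49: fault, frames [56, 72, 62, 49]
50: fault, frames [56, 72, 62, 49, 50]
90: fault, evict 56, frames [72, 62, 49, 50, 90]
49: hit
72: hit
49: hit
72: hit
49: hit
90: hit
50: hit
49: hit
Hits: 8 of 14 references → 8/14 = 0.5714.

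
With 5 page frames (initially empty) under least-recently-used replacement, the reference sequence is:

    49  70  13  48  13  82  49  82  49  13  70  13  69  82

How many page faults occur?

49 → fault, frames (49)
70 → fault, frames (49 70)
13 → fault, frames (49 70 13)
48 → fault, frames (49 70 13 48)
13 → hit
82 → fault, frames (49 70 48 13 82)
49 → hit
82 → hit
49 → hit
13 → hit
70 → hit
13 → hit
69 → fault, evict 48, frames (82 49 70 13 69)
82 → hit
Page faults: 6.

6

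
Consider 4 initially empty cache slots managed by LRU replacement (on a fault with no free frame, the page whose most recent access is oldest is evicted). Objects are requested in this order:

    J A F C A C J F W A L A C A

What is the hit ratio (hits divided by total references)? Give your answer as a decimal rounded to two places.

J → fault, frames (J)
A → fault, frames (J A)
F → fault, frames (J A F)
C → fault, frames (J A F C)
A → hit
C → hit
J → hit
F → hit
W → fault, evict A, frames (C J F W)
A → fault, evict C, frames (J F W A)
L → fault, evict J, frames (F W A L)
A → hit
C → fault, evict F, frames (W L A C)
A → hit
Hits: 6 of 14 references → 6/14 = 0.4286.

0.43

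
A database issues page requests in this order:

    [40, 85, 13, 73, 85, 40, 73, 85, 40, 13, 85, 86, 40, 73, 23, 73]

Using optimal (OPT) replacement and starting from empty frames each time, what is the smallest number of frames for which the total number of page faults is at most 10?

3

f=1: 16 faults
f=2: 11 faults
f=3: 8 faults
f=4: 6 faults
f=5: 6 faults
f=6: 6 faults
Smallest f with faults ≤ 10 is 3.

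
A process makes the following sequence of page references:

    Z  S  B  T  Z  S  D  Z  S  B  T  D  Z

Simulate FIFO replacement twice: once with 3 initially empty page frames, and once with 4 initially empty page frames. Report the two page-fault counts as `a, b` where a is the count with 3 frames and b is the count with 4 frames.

3 frames: F F F F F F F . . F F . F → 10 faults.
4 frames: F F F F . . F F F F F F F → 11 faults.
11 > 10: adding a frame increased faults — Belady's anomaly.

10, 11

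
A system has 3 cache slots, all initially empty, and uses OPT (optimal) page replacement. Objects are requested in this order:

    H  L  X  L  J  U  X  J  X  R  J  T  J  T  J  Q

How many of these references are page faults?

8

H -> miss, frames [H]
L -> miss, frames [H, L]
X -> miss, frames [H, L, X]
L -> hit
J -> miss, evict L, frames [H, X, J]
U -> miss, evict H, frames [X, J, U]
X -> hit
J -> hit
X -> hit
R -> miss, evict U, frames [X, J, R]
J -> hit
T -> miss, evict R, frames [X, J, T]
J -> hit
T -> hit
J -> hit
Q -> miss, evict T, frames [X, J, Q]
Page faults: 8.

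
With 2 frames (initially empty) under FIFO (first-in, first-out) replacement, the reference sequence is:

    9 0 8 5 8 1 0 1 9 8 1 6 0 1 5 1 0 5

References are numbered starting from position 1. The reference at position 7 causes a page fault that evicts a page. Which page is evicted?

pos 1: 9 -> fault, frames [9]
pos 2: 0 -> fault, frames [9, 0]
pos 3: 8 -> fault, evict 9, frames [0, 8]
pos 4: 5 -> fault, evict 0, frames [8, 5]
pos 5: 8 -> hit
pos 6: 1 -> fault, evict 8, frames [5, 1]
pos 7: 0 -> fault, evict 5, frames [1, 0]
At position 7, page 5 is evicted.

5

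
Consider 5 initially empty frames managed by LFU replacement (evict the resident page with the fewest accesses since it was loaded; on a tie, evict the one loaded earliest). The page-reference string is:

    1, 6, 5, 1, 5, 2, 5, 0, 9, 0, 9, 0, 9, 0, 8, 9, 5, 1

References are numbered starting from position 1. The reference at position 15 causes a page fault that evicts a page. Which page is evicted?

2

pos 1: 1 -> miss, frames {1}
pos 2: 6 -> miss, frames {1,6}
pos 3: 5 -> miss, frames {1,6,5}
pos 4: 1 -> hit
pos 5: 5 -> hit
pos 6: 2 -> miss, frames {1,6,5,2}
pos 7: 5 -> hit
pos 8: 0 -> miss, frames {1,6,5,2,0}
pos 9: 9 -> miss, evict 6, frames {1,5,2,0,9}
pos 10: 0 -> hit
pos 11: 9 -> hit
pos 12: 0 -> hit
pos 13: 9 -> hit
pos 14: 0 -> hit
pos 15: 8 -> miss, evict 2, frames {1,5,0,9,8}
At position 15, page 2 is evicted.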